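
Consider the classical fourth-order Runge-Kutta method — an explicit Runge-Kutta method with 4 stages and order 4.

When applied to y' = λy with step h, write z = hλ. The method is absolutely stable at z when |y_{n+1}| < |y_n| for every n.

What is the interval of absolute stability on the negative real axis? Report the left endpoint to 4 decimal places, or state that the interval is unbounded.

(-2.7853, 0).

On y'=λy, z=hλ:
  order 4, 4-stage ⇒ R(z)=1+z+z^2/2+z^3/6+z^4/24
  (e.g. R(-1)=0.37500, |R|=0.37500)

Need |R(x)|<1, x<0.
x=-1: |R|=0.3750
|R(-2.33)|=0.5043 |R(-1.37)|=0.2867 |R(-1.12)|=0.3386
Bisect:
  x_lo=-3.1551 |R|=1.7164  x_hi=-0.2074 |R|=0.8127
  mid=-1.68125 |R|=0.27292 →hi
  mid=-2.41815 |R|=0.57360 →hi
  mid=-2.78661 |R|=1.00198 →lo
  mid=-2.60238 |R|=0.75747 →hi
  mid=-2.69449 |R|=0.87151 →hi
  mid=-2.74055 |R|=0.93461 →hi
  mid=-2.76358 |R|=0.96775 →hi
  ...
  [-2.78535,-2.78517] ⇒ x*=-2.7853
So |R|<1 on (-2.7853, 0).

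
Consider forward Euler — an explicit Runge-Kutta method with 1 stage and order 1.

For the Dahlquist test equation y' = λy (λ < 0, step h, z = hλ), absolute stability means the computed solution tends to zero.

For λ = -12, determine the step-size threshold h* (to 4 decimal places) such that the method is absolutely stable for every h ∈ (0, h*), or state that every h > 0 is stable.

On y'=λy, z=hλ:
  order 1, 1-stage ⇒ R(z)=1+z
  (e.g. R(-0.33)=0.67000, |R|=0.67000)

Find x<0 with |R(x)|<1.
x=-0.33: |R|=0.6700
|R(-2.33)|=1.3300 |R(-2.06)|=1.0600 |R(-0.81)|=0.1900
Bisect:
  x_lo=-2.4027 |R|=1.4027  x_hi=-0.1875 |R|=0.8125
  mid=-1.29513 |R|=0.29513 →hi
  mid=-1.84893 |R|=0.84893 →hi
  mid=-2.12583 |R|=1.12583 →lo
  mid=-1.98738 |R|=0.98738 →hi
  mid=-2.05660 |R|=1.05660 →lo
  mid=-2.02199 |R|=1.02199 →lo
  mid=-2.00469 |R|=1.00469 →lo
  mid=-1.99603 |R|=0.99603 →hi
  ...
  [-2.00009,-1.99995] ⇒ x*=-2.0000
Interval (-2.0000, 0).

(-2.0000,0); λ=-12 ⇒ h* = 0.1667.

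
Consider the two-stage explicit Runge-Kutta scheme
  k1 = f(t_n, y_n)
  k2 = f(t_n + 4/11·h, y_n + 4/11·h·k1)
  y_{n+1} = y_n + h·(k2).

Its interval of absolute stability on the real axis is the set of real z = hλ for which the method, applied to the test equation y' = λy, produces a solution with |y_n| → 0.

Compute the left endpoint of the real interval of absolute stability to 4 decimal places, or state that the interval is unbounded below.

With y'=λy (z=hλ):
  k1=λy_n ⇒ h·k1=z·y_n;  k2=λ(1+4/11z)y_n ⇒ h·k2=z(1+4/11z)y_n
  y_{n+1}/y_n = 1 + z(1+4/11z) = 1 + z + 4/11z²
  so R(z) = 1 + z + 4/11z².

Need |R(x)|<1, x<0.
x=-1.74: |R|=0.3609
R=1: x+4/11x²=0 ⇒ x=−11/4=-2.7500; min R=1−1/(4·4/11)=0.3125>−1
Confirm numerically:
  x=-2.512: |R|=0.78260 <1
  x=-2.438: |R|=0.72340 <1
  x=-2.412: |R|=0.70354 <1
  x=-1.291: |R|=0.31507 <1
  x=-3.214: |R|=1.54229 >1
  x=-2.908: |R|=1.16708 >1
  x=-2.776: |R|=1.02625 >1
So |R|<1 on (-2.7500, 0).

left endpoint -2.7500.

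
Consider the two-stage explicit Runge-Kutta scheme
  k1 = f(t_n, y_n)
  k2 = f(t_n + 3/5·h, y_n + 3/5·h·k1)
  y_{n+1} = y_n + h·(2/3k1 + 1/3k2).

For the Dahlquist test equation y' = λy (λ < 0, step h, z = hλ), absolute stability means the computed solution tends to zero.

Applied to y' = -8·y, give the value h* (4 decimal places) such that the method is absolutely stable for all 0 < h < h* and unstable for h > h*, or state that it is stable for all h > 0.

(-5.0000,0); λ=-8 ⇒ h* = (5)/8 = 0.6250.

Test eqn y'=λy, z=hλ:
  k1=λy_n ⇒ h·k1=z·y_n;  k2=λ(1+3/5z)y_n ⇒ h·k2=z(1+3/5z)y_n
  y_{n+1}/y_n = 1 + 2/3z + 1/3z(1+3/5z) = 1 + z + 1/5z²
  Hence R(z) = 1 + z + 1/5z².

Boundary: |R(x)|=1, x<0.
x=-1.59: |R|=0.0844
R=1: x+1/5x²=0 ⇒ x=−5=-5.0000; min R=1−1/(4·1/5)=-0.2500>−1
Confirm numerically:
  x=-3.843: |R|=0.11073 <1
  x=-3.815: |R|=0.09585 <1
  x=-3.224: |R|=0.14516 <1
  x=-2.436: |R|=0.24918 <1
  x=-5.541: |R|=1.59954 >1
  x=-5.207: |R|=1.21557 >1
  x=-5.051: |R|=1.05152 >1
Interval (-5.0000, 0).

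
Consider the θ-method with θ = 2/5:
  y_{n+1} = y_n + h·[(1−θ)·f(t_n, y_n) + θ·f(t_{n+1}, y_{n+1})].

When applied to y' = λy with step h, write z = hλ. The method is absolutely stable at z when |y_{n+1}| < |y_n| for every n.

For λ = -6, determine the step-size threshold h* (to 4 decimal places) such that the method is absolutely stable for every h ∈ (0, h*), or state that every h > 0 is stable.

(-10.0000,0); λ=-6 ⇒ h* = (10)/6 = 1.6667.

Set f=λy, z=hλ:
  y_{n+1} = y_n + z·[3/5·y_n + 2/5·y_{n+1}] ⇒ (1 − 2/5z)y_{n+1} = (1 + 3/5z)y_n
  Hence R(z) = (1 + 3/5z)/(1 − 2/5z).

Boundary: |R(x)|=1, x<0.
x=-0.68: |R|=0.4654
R=−1: 1+3/5x = −1+2/5x ⇒ -1/5x=2 ⇒ x=2/(-1/5)=-10.0000
Confirm numerically:
  x=-8.484: |R|=0.93099 <1
  x=-5.607: |R|=0.72906 <1
  x=-4.712: |R|=0.63339 <1
  x=-10.504: |R|=1.01938 >1
  x=-10.425: |R|=1.01644 >1
  x=-10.030: |R|=1.00120 >1
So |R|<1 on (-10.0000, 0).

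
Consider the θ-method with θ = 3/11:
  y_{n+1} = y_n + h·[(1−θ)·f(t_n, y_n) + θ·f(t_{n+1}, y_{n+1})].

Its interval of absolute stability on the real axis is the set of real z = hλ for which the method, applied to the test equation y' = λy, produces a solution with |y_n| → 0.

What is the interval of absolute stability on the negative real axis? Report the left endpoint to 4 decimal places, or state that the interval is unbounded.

(-4.4000, 0).

With y'=λy (z=hλ):
  y_{n+1} = y_n + z·[8/11·y_n + 3/11·y_{n+1}] ⇒ (1 − 3/11z)y_{n+1} = (1 + 8/11z)y_n
  ⇒ R(z) = (1 + 8/11z)/(1 − 3/11z).

Solve |R(x)|<1 on ℝ⁻.
x=-1.53: |R|=0.0795
R=−1: 1+8/11x = −1+3/11x ⇒ -5/11x=2 ⇒ x=2/(-5/11)=-4.4000
Confirm numerically:
  x=-3.952: |R|=0.90200 <1
  x=-3.874: |R|=0.88374 <1
  x=-3.422: |R|=0.77006 <1
  x=-3.277: |R|=0.73045 <1
  x=-4.696: |R|=1.05899 >1
  x=-4.454: |R|=1.01108 >1
  x=-4.422: |R|=1.00453 >1
Interval (-4.4000, 0).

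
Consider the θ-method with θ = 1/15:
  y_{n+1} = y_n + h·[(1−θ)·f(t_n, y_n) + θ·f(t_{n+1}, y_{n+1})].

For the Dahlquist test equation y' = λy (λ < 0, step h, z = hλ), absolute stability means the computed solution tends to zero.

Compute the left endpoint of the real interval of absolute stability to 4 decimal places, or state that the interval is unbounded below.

left endpoint -2.3077.

With y'=λy (z=hλ):
  y_{n+1} = y_n + z·[14/15·y_n + 1/15·y_{n+1}] ⇒ (1 − 1/15z)y_{n+1} = (1 + 14/15z)y_n
  R(z) = (1 + 14/15z)/(1 − 1/15z).

Solve |R(x)|<1 on ℝ⁻.
x=-1.4: |R|=0.2805
R=−1: 1+14/15x = −1+1/15x ⇒ -13/15x=2 ⇒ x=2/(-13/15)=-2.3077
Confirm numerically:
  x=-2.007: |R|=0.77015 <1
  x=-1.718: |R|=0.54145 <1
  x=-1.011: |R|=0.05284 <1
  x=-2.852: |R|=1.39637 >1
  x=-2.590: |R|=1.20864 >1
Interval (-2.3077, 0).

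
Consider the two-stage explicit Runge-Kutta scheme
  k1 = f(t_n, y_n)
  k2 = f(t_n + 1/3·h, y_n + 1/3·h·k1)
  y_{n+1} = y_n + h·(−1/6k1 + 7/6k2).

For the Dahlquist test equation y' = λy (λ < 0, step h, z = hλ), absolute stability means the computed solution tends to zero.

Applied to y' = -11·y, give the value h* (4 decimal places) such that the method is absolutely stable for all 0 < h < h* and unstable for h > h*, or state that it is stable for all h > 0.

(-2.5714,0); λ=-11 ⇒ h* = (18/7)/11 = 0.2338.

With y'=λy (z=hλ):
  k1=λy_n ⇒ h·k1=z·y_n;  k2=λ(1+1/3z)y_n ⇒ h·k2=z(1+1/3z)y_n
  y_{n+1}/y_n = 1 − 1/6z + 7/6z(1+1/3z) = 1 + z + 7/18z²
  so R(z) = 1 + z + 7/18z².

Solve |R(x)|<1 on ℝ⁻.
x=-0.41: |R|=0.6554
R=1: x+7/18x²=0 ⇒ x=−18/7=-2.5714; min R=1−1/(4·7/18)=0.3571>−1
Confirm numerically:
  x=-1.911: |R|=0.50919 <1
  x=-1.833: |R|=0.47362 <1
  x=-1.712: |R|=0.42781 <1
  x=-3.136: |R|=1.68853 >1
  x=-3.125: |R|=1.67274 >1
  x=-2.881: |R|=1.34684 >1
So |R|<1 on (-2.5714, 0).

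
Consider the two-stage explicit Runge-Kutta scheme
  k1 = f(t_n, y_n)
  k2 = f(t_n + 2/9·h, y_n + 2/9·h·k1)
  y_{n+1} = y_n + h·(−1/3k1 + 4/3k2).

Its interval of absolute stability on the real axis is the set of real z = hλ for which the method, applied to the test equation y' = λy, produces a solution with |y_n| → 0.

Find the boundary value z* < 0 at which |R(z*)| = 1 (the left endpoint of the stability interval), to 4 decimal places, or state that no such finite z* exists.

left endpoint -3.3750.

With y'=λy (z=hλ):
  k1=λy_n ⇒ h·k1=z·y_n;  k2=λ(1+2/9z)y_n ⇒ h·k2=z(1+2/9z)y_n
  y_{n+1}/y_n = 1 − 1/3z + 4/3z(1+2/9z) = 1 + z + 8/27z²
  Hence R(z) = 1 + z + 8/27z².

Boundary: |R(x)|=1, x<0.
x=-0.92: |R|=0.3308
R=1: x+8/27x²=0 ⇒ x=−27/8=-3.3750; min R=1−1/(4·8/27)=0.1562>−1
Confirm numerically:
  x=-2.523: |R|=0.36308 <1
  x=-1.928: |R|=0.17339 <1
  x=-1.813: |R|=0.16092 <1
  x=-3.914: |R|=1.62508 >1
  x=-3.617: |R|=1.25935 >1
  x=-3.493: |R|=1.12213 >1
So |R|<1 on (-3.3750, 0).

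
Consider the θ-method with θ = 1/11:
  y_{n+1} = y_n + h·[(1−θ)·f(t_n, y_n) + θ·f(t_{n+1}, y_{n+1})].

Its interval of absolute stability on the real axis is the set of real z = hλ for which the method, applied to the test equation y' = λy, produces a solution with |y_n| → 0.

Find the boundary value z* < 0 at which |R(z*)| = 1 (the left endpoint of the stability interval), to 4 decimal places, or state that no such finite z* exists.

Test eqn y'=λy, z=hλ:
  y_{n+1} = y_n + z·[10/11·y_n + 1/11·y_{n+1}] ⇒ (1 − 1/11z)y_{n+1} = (1 + 10/11z)y_n
  Hence R(z) = (1 + 10/11z)/(1 − 1/11z).

Need |R(x)|<1, x<0.
x=-1.32: |R|=0.1786
R=−1: 1+10/11x = −1+1/11x ⇒ -9/11x=2 ⇒ x=2/(-9/11)=-2.4444
Confirm numerically:
  x=-2.148: |R|=0.79708 <1
  x=-1.790: |R|=0.53948 <1
  x=-1.676: |R|=0.45440 <1
  x=-1.424: |R|=0.26079 <1
  x=-2.926: |R|=1.31122 >1
  x=-2.887: |R|=1.28682 >1
  x=-2.611: |R|=1.11013 >1
So |R|<1 on (-2.4444, 0).

z* = -2.4444.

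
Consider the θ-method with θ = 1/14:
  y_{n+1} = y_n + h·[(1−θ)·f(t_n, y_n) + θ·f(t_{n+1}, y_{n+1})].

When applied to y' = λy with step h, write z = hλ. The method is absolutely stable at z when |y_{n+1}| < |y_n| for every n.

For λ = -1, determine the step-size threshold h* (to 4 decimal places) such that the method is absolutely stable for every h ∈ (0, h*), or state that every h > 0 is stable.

With y'=λy (z=hλ):
  y_{n+1} = y_n + z·[13/14·y_n + 1/14·y_{n+1}] ⇒ (1 − 1/14z)y_{n+1} = (1 + 13/14z)y_n
  R(z) = (1 + 13/14z)/(1 − 1/14z).

Find x<0 with |R(x)|<1.
x=-0.81: |R|=0.2343
R=−1: 1+13/14x = −1+1/14x ⇒ -6/7x=2 ⇒ x=2/(-6/7)=-2.3333
Confirm numerically:
  x=-2.144: |R|=0.85927 <1
  x=-1.588: |R|=0.42623 <1
  x=-1.490: |R|=0.34668 <1
  x=-1.147: |R|=0.06014 <1
  x=-2.661: |R|=1.23600 >1
  x=-2.528: |R|=1.14134 >1
So |R|<1 on (-2.3333, 0).

(-2.3333,0); λ=-1 ⇒ h* = (7/3)/1 = 2.3333.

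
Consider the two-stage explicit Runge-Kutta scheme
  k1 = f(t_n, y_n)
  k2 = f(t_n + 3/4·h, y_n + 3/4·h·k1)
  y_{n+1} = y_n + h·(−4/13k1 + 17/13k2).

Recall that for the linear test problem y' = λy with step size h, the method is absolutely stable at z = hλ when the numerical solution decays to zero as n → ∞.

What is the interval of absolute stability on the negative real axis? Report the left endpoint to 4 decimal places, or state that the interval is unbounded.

Test eqn y'=λy, z=hλ:
  k1=λy_n ⇒ h·k1=z·y_n;  k2=λ(1+3/4z)y_n ⇒ h·k2=z(1+3/4z)y_n
  y_{n+1}/y_n = 1 − 4/13z + 17/13z(1+3/4z) = 1 + z + 51/52z²
  R(z) = 1 + z + 51/52z².

Solve |R(x)|<1 on ℝ⁻.
x=-1.56: |R|=1.8268
R=1: x+51/52x²=0 ⇒ x=−52/51=-1.0196; min R=1−1/(4·51/52)=0.7451>−1
Confirm numerically:
  x=-0.986: |R|=0.96750 <1
  x=-0.651: |R|=0.76465 <1
  x=-0.412: |R|=0.75448 <1
  x=-1.503: |R|=1.71257 >1
  x=-1.129: |R|=1.12113 >1
Interval (-1.0196, 0).

(-1.0196, 0).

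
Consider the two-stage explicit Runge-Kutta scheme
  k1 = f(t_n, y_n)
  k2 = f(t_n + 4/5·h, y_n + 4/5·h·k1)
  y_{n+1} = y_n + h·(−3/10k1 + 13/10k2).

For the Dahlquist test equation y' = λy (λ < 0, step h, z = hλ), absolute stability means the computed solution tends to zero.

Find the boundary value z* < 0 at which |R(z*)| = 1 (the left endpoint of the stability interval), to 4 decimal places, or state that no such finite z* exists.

Test eqn y'=λy, z=hλ:
  k1=λy_n ⇒ h·k1=z·y_n;  k2=λ(1+4/5z)y_n ⇒ h·k2=z(1+4/5z)y_n
  y_{n+1}/y_n = 1 − 3/10z + 13/10z(1+4/5z) = 1 + z + 26/25z²
  R(z) = 1 + z + 26/25z².

Need |R(x)|<1, x<0.
x=-0.7: |R|=0.8096
R=1: x+26/25x²=0 ⇒ x=−25/26=-0.9615; min R=1−1/(4·26/25)=0.7596>−1
Confirm numerically:
  x=-0.784: |R|=0.85524 <1
  x=-0.649: |R|=0.78905 <1
  x=-0.393: |R|=0.76763 <1
  x=-1.294: |R|=1.44741 >1
  x=-1.195: |R|=1.29015 >1
Interval (-0.9615, 0).

z* = -0.9615.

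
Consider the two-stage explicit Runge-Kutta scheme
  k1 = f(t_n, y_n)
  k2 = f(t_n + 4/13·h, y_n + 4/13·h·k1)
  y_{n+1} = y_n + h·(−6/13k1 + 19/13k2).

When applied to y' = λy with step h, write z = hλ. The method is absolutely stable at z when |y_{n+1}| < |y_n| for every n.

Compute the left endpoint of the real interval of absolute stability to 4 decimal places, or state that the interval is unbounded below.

z* = -2.2237.

Test eqn y'=λy, z=hλ:
  k1=λy_n ⇒ h·k1=z·y_n;  k2=λ(1+4/13z)y_n ⇒ h·k2=z(1+4/13z)y_n
  y_{n+1}/y_n = 1 − 6/13z + 19/13z(1+4/13z) = 1 + z + 76/169z²
  Hence R(z) = 1 + z + 76/169z².

Boundary: |R(x)|=1, x<0.
x=-0.58: |R|=0.5713
R=1: x+76/169x²=0 ⇒ x=−169/76=-2.2237; min R=1−1/(4·76/169)=0.4441>−1
Confirm numerically:
  x=-2.018: |R|=0.81334 <1
  x=-1.712: |R|=0.60606 <1
  x=-1.703: |R|=0.60124 <1
  x=-1.403: |R|=0.48220 <1
  x=-2.755: |R|=1.65827 >1
  x=-2.392: |R|=1.18106 >1
Stable set (-2.2237, 0).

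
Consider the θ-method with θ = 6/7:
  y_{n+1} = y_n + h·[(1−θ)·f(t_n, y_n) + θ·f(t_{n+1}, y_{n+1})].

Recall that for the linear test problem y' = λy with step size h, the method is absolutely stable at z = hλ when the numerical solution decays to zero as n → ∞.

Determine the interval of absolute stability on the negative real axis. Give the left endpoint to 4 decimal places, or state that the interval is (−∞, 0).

On y'=λy, z=hλ:
  y_{n+1} = y_n + z·[1/7·y_n + 6/7·y_{n+1}] ⇒ (1 − 6/7z)y_{n+1} = (1 + 1/7z)y_n
  ⇒ R(z) = (1 + 1/7z)/(1 − 6/7z).

Find x<0 with |R(x)|<1.
x=-1.15: |R|=0.4209
x=-2: |R|=0.2632
x=-10: |R|=0.0448
x=-100: |R|=0.1532
θ=6/7≥1/2 ⇒ |1+1/7x|<|1−6/7x| ∀x<0 ⇒ interval (−∞,0).

(−∞, 0) — no finite endpoint.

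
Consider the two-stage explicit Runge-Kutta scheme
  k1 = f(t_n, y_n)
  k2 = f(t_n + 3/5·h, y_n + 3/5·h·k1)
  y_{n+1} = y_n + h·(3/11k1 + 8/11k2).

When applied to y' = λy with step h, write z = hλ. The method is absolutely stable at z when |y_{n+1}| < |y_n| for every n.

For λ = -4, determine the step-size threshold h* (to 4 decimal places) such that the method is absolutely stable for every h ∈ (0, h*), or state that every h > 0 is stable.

With y'=λy (z=hλ):
  k1=λy_n ⇒ h·k1=z·y_n;  k2=λ(1+3/5z)y_n ⇒ h·k2=z(1+3/5z)y_n
  y_{n+1}/y_n = 1 + 3/11z + 8/11z(1+3/5z) = 1 + z + 24/55z²
  R(z) = 1 + z + 24/55z².

Boundary: |R(x)|=1, x<0.
x=-0.79: |R|=0.4823
R=1: x+24/55x²=0 ⇒ x=−55/24=-2.2917; min R=1−1/(4·24/55)=0.4271>−1
Confirm numerically:
  x=-2.097: |R|=0.82187 <1
  x=-1.718: |R|=0.56994 <1
  x=-1.593: |R|=0.51434 <1
  x=-1.522: |R|=0.48883 <1
  x=-2.781: |R|=1.59382 >1
  x=-2.435: |R|=1.15230 >1
Stable set (-2.2917, 0).

(-2.2917,0); λ=-4 ⇒ h* = (55/24)/4 = 0.5729.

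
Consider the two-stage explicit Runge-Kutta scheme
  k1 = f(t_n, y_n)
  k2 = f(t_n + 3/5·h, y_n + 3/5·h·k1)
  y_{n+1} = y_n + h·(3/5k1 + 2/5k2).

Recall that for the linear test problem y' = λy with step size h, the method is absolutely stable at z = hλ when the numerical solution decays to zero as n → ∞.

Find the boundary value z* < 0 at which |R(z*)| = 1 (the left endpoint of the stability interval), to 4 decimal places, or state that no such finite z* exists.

left endpoint -4.1667.

Set f=λy, z=hλ:
  k1=λy_n ⇒ h·k1=z·y_n;  k2=λ(1+3/5z)y_n ⇒ h·k2=z(1+3/5z)y_n
  y_{n+1}/y_n = 1 + 3/5z + 2/5z(1+3/5z) = 1 + z + 6/25z²
  ⇒ R(z) = 1 + z + 6/25z².

Find x<0 with |R(x)|<1.
x=-0.41: |R|=0.6303
R=1: x+6/25x²=0 ⇒ x=−25/6=-4.1667; min R=1−1/(4·6/25)=-0.0417>−1
Confirm numerically:
  x=-3.038: |R|=0.17707 <1
  x=-1.947: |R|=0.03721 <1
  x=-1.729: |R|=0.01153 <1
  x=-4.758: |R|=1.67526 >1
  x=-4.526: |R|=1.39032 >1
So |R|<1 on (-4.1667, 0).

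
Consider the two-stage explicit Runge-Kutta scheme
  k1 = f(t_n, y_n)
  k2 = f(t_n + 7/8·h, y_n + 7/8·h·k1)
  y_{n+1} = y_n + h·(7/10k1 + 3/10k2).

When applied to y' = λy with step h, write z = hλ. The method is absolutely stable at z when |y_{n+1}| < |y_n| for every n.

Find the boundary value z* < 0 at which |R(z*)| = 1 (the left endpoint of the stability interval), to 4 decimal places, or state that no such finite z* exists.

z* = -3.8095.

Test eqn y'=λy, z=hλ:
  k1=λy_n ⇒ h·k1=z·y_n;  k2=λ(1+7/8z)y_n ⇒ h·k2=z(1+7/8z)y_n
  y_{n+1}/y_n = 1 + 7/10z + 3/10z(1+7/8z) = 1 + z + 21/80z²
  so R(z) = 1 + z + 21/80z².

Solve |R(x)|<1 on ℝ⁻.
x=-1.05: |R|=0.2394
R=1: x+21/80x²=0 ⇒ x=−80/21=-3.8095; min R=1−1/(4·21/80)=0.0476>−1
Confirm numerically:
  x=-3.611: |R|=0.81182 <1
  x=-2.253: |R|=0.07945 <1
  x=-2.180: |R|=0.06751 <1
  x=-4.380: |R|=1.65591 >1
  x=-3.988: |R|=1.18684 >1
  x=-3.878: |R|=1.06971 >1
Stable set (-3.8095, 0).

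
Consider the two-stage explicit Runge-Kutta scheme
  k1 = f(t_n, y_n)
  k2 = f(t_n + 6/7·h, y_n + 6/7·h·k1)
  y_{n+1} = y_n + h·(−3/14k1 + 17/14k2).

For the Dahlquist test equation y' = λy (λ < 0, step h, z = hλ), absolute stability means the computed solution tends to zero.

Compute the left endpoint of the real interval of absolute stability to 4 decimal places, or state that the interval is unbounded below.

left endpoint -0.9608.

With y'=λy (z=hλ):
  k1=λy_n ⇒ h·k1=z·y_n;  k2=λ(1+6/7z)y_n ⇒ h·k2=z(1+6/7z)y_n
  y_{n+1}/y_n = 1 − 3/14z + 17/14z(1+6/7z) = 1 + z + 51/49z²
  R(z) = 1 + z + 51/49z².

Need |R(x)|<1, x<0.
x=-0.66: |R|=0.7934
R=1: x+51/49x²=0 ⇒ x=−49/51=-0.9608; min R=1−1/(4·51/49)=0.7598>−1
Confirm numerically:
  x=-0.743: |R|=0.83158 <1
  x=-0.708: |R|=0.81372 <1
  x=-0.663: |R|=0.79451 <1
  x=-0.492: |R|=0.75994 <1
  x=-1.480: |R|=1.79980 >1
  x=-1.282: |R|=1.42861 >1
Stable set (-0.9608, 0).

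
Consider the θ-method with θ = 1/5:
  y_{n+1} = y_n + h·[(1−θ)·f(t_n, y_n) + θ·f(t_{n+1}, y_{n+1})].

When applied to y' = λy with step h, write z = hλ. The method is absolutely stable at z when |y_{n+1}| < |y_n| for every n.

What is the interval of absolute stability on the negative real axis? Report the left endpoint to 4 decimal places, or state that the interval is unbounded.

z∈(-3.3333,0).

With y'=λy (z=hλ):
  y_{n+1} = y_n + z·[4/5·y_n + 1/5·y_{n+1}] ⇒ (1 − 1/5z)y_{n+1} = (1 + 4/5z)y_n
  ⇒ R(z) = (1 + 4/5z)/(1 − 1/5z).

Boundary: |R(x)|=1, x<0.
x=-1.8: |R|=0.3235
R=−1: 1+4/5x = −1+1/5x ⇒ -3/5x=2 ⇒ x=2/(-3/5)=-3.3333
Confirm numerically:
  x=-3.149: |R|=0.93214 <1
  x=-2.924: |R|=0.84503 <1
  x=-2.516: |R|=0.67376 <1
  x=-3.576: |R|=1.08489 >1
  x=-3.356: |R|=1.00814 >1
Stable set (-3.3333, 0).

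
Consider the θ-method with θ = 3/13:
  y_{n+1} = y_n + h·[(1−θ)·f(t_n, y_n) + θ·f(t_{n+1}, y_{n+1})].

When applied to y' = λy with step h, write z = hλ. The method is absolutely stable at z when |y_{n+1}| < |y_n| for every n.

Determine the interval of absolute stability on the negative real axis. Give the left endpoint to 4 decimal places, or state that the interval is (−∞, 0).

With y'=λy (z=hλ):
  y_{n+1} = y_n + z·[10/13·y_n + 3/13·y_{n+1}] ⇒ (1 − 3/13z)y_{n+1} = (1 + 10/13z)y_n
  so R(z) = (1 + 10/13z)/(1 − 3/13z).

Boundary: |R(x)|=1, x<0.
x=-1.54: |R|=0.1362
R=−1: 1+10/13x = −1+3/13x ⇒ -7/13x=2 ⇒ x=2/(-7/13)=-3.7143
Confirm numerically:
  x=-2.538: |R|=0.60056 <1
  x=-2.495: |R|=0.58335 <1
  x=-2.433: |R|=0.55816 <1
  x=-1.587: |R|=0.16159 <1
  x=-4.167: |R|=1.12427 >1
  x=-4.097: |R|=1.10593 >1
  x=-4.076: |R|=1.10036 >1
So |R|<1 on (-3.7143, 0).

(-3.7143, 0).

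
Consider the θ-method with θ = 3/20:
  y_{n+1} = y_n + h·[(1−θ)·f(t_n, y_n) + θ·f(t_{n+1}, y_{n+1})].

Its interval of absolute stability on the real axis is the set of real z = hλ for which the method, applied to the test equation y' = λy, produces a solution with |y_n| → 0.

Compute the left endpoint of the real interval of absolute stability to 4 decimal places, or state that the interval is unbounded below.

Test eqn y'=λy, z=hλ:
  y_{n+1} = y_n + z·[17/20·y_n + 3/20·y_{n+1}] ⇒ (1 − 3/20z)y_{n+1} = (1 + 17/20z)y_n
  so R(z) = (1 + 17/20z)/(1 − 3/20z).

Boundary: |R(x)|=1, x<0.
x=-0.57: |R|=0.4749
R=−1: 1+17/20x = −1+3/20x ⇒ -7/10x=2 ⇒ x=2/(-7/10)=-2.8571
Confirm numerically:
  x=-2.061: |R|=0.57430 <1
  x=-1.886: |R|=0.47011 <1
  x=-1.612: |R|=0.29812 <1
  x=-1.520: |R|=0.23779 <1
  x=-3.355: |R|=1.23183 >1
  x=-3.094: |R|=1.11324 >1
Interval (-2.8571, 0).

z* = -2.8571.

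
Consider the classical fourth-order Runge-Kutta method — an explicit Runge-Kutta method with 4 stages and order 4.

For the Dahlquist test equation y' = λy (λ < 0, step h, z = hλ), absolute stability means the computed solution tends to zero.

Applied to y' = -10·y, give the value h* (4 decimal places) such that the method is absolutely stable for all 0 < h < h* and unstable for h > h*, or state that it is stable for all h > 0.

Test eqn y'=λy, z=hλ:
  order 4, 4-stage ⇒ R(z)=1+z+z^2/2+z^3/6+z^4/24
  (e.g. R(-0.43)=0.65062, |R|=0.65062)

Find x<0 with |R(x)|<1.
x=-0.43: |R|=0.6506
|R(-2.76)|=0.9625 |R(-2.6)|=0.7547 |R(-2.26)|=0.4569
Bisect:
  x_lo=-3.3830 |R|=2.3441  x_hi=-0.2184 |R|=0.8038
  mid=-1.80070 |R|=0.28551 →hi
  mid=-2.59187 |R|=0.74545 →hi
  mid=-2.98745 |R|=1.35010 →lo
  mid=-2.78966 |R|=1.00660 →lo
  mid=-2.69076 |R|=0.86659 →hi
  mid=-2.74021 |R|=0.93413 →hi
  mid=-2.76494 |R|=0.96974 →hi
  mid=-2.77730 |R|=0.98801 →hi
  mid=-2.78348 |R|=0.99727 →hi
  ...
  [-2.78541,-2.78522] ⇒ x*=-2.7853
Interval (-2.7853, 0).

(-2.7853,0); λ=-10 ⇒ h* = 0.2785.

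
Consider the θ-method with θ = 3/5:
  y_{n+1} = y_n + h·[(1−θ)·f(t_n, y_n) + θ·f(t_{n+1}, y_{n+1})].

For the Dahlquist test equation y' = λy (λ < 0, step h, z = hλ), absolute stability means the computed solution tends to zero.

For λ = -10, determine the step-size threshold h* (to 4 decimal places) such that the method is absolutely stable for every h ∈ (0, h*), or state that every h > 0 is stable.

unbounded; (−∞, 0). Any h>0 works for λ=-10.

Set f=λy, z=hλ:
  y_{n+1} = y_n + z·[2/5·y_n + 3/5·y_{n+1}] ⇒ (1 − 3/5z)y_{n+1} = (1 + 2/5z)y_n
  so R(z) = (1 + 2/5z)/(1 − 3/5z).

Boundary: |R(x)|=1, x<0.
x=-1.25: |R|=0.2857
x=-2: |R|=0.0909
x=-10: |R|=0.4286
x=-100: |R|=0.6393
θ=3/5≥1/2 ⇒ |1+2/5x|<|1−3/5x| ∀x<0 ⇒ unbounded interval.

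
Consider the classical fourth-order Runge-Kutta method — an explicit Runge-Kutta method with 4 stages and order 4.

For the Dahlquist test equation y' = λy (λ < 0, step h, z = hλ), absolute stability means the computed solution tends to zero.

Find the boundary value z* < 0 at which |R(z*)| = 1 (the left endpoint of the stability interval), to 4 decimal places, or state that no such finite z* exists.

On y'=λy, z=hλ:
  order 4, 4-stage ⇒ R(z)=1+z+z^2/2+z^3/6+z^4/24
  (e.g. R(-0.45)=0.63777, |R|=0.63777)

Boundary: |R(x)|=1, x<0.
x=-0.45: |R|=0.6378
|R(-2.71)|=0.8923 |R(-2.6)|=0.7547 |R(-2.25)|=0.4507
Bisect:
  x_lo=-3.1281 |R|=1.6525  x_hi=-0.0727 |R|=0.9299
  mid=-1.60043 |R|=0.27040 →hi
  mid=-2.36427 |R|=0.52990 →hi
  mid=-2.74620 |R|=0.94264 →hi
  mid=-2.93716 |R|=1.25417 →lo
  mid=-2.84168 |R|=1.08839 →lo
  mid=-2.79394 |R|=1.01311 →lo
  mid=-2.77007 |R|=0.97729 →hi
  mid=-2.78200 |R|=0.99505 →hi
  mid=-2.78797 |R|=1.00404 →lo
  mid=-2.78499 |R|=0.99954 →hi
  ...
  [-2.78536,-2.78517] ⇒ x*=-2.7853
Stable set (-2.7853, 0).

z* = -2.7853.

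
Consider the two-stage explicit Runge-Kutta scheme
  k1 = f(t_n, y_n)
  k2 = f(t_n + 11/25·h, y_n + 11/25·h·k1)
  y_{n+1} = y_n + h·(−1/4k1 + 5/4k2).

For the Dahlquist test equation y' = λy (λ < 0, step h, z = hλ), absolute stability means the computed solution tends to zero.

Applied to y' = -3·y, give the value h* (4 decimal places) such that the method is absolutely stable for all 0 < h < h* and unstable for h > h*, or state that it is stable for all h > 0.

(-1.8182,0); λ=-3 ⇒ h* = (20/11)/3 = 0.6061.

With y'=λy (z=hλ):
  k1=λy_n ⇒ h·k1=z·y_n;  k2=λ(1+11/25z)y_n ⇒ h·k2=z(1+11/25z)y_n
  y_{n+1}/y_n = 1 − 1/4z + 5/4z(1+11/25z) = 1 + z + 11/20z²
  Hence R(z) = 1 + z + 11/20z².

Find x<0 with |R(x)|<1.
x=-1.05: |R|=0.5564
R=1: x+11/20x²=0 ⇒ x=−20/11=-1.8182; min R=1−1/(4·11/20)=0.5455>−1
Confirm numerically:
  x=-1.571: |R|=0.78642 <1
  x=-1.556: |R|=0.77562 <1
  x=-0.854: |R|=0.54712 <1
  x=-2.417: |R|=1.79604 >1
  x=-2.131: |R|=1.36664 >1
  x=-2.079: |R|=1.29823 >1
So |R|<1 on (-1.8182, 0).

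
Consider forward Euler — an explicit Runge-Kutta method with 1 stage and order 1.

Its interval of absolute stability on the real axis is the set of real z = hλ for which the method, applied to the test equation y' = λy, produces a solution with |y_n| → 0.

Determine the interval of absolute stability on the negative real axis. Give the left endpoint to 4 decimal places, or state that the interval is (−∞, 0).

Set f=λy, z=hλ:
  order 1, 1-stage ⇒ R(z)=1+z
  (e.g. R(-0.42)=0.58000, |R|=0.58000)

Find x<0 with |R(x)|<1.
x=-0.42: |R|=0.5800
|R(-2.4)|=1.4000 |R(-1.69)|=0.6900 |R(-1.39)|=0.3900
Bisect:
  x_lo=-2.4054 |R|=1.4054  x_hi=-0.2699 |R|=0.7301
  mid=-1.33766 |R|=0.33766 →hi
  mid=-1.87152 |R|=0.87152 →hi
  mid=-2.13845 |R|=1.13845 →lo
  mid=-2.00498 |R|=1.00498 →lo
  mid=-1.93825 |R|=0.93825 →hi
  mid=-1.97162 |R|=0.97162 →hi
  mid=-1.98830 |R|=0.98830 →hi
  mid=-1.99664 |R|=0.99664 →hi
  ...
  [-2.00003,-1.99990] ⇒ x*=-2.0000
Interval (-2.0000, 0).

(-2.0000, 0).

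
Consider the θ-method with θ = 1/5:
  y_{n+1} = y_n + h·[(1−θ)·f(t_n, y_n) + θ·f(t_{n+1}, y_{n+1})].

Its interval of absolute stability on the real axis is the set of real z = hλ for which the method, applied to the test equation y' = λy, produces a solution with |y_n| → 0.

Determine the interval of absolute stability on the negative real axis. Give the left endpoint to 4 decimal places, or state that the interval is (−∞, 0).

z∈(-3.3333,0).

Set f=λy, z=hλ:
  y_{n+1} = y_n + z·[4/5·y_n + 1/5·y_{n+1}] ⇒ (1 − 1/5z)y_{n+1} = (1 + 4/5z)y_n
  R(z) = (1 + 4/5z)/(1 − 1/5z).

Boundary: |R(x)|=1, x<0.
x=-1.31: |R|=0.0380
R=−1: 1+4/5x = −1+1/5x ⇒ -3/5x=2 ⇒ x=2/(-3/5)=-3.3333
Confirm numerically:
  x=-2.688: |R|=0.74818 <1
  x=-2.279: |R|=0.56546 <1
  x=-1.651: |R|=0.24117 <1
  x=-1.607: |R|=0.21613 <1
  x=-3.844: |R|=1.17322 >1
  x=-3.429: |R|=1.03405 >1
Interval (-3.3333, 0).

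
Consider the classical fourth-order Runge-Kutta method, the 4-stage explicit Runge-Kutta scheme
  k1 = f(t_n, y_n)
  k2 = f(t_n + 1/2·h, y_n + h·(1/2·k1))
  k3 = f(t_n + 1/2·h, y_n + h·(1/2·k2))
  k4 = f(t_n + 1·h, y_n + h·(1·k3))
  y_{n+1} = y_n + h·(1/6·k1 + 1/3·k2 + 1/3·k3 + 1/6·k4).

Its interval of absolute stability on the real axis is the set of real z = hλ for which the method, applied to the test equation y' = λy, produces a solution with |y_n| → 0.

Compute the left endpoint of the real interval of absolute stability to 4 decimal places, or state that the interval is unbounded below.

left endpoint -2.7853.

On y'=λy, z=hλ:
  order 4, 4-stage ⇒ R(z)=1+z+z^2/2+z^3/6+z^4/24
  (e.g. R(-1.51)=0.27284, |R|=0.27284)

Solve |R(x)|<1 on ℝ⁻.
x=-1.51: |R|=0.2728
|R(-3.02)|=1.4155 |R(-2.33)|=0.5043 |R(-1.79)|=0.2839
Bisect:
  x_lo=-3.6062 |R|=3.1267  x_hi=-0.2403 |R|=0.7864
  mid=-1.92324 |R|=0.31062 →hi
  mid=-2.76472 |R|=0.96943 →hi
  mid=-3.18546 |R|=1.79110 →lo
  mid=-2.97509 |R|=1.32596 →lo
  mid=-2.86991 |R|=1.13525 →lo
  mid=-2.81732 |R|=1.04936 →lo
  mid=-2.79102 |R|=1.00867 →lo
  mid=-2.77787 |R|=0.98887 →hi
  mid=-2.78444 |R|=0.99872 →hi
  ...
  [-2.78547,-2.78527] ⇒ x*=-2.7853
Interval (-2.7853, 0).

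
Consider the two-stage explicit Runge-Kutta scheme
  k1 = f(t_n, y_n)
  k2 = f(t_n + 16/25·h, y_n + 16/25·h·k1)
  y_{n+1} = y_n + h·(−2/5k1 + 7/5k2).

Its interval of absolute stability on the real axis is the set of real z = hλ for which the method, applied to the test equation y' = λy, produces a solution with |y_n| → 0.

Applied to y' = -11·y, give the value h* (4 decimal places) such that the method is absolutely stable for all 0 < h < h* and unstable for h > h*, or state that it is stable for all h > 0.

(-1.1161,0); λ=-11 ⇒ h* = (125/112)/11 = 0.1015.

Test eqn y'=λy, z=hλ:
  k1=λy_n ⇒ h·k1=z·y_n;  k2=λ(1+16/25z)y_n ⇒ h·k2=z(1+16/25z)y_n
  y_{n+1}/y_n = 1 − 2/5z + 7/5z(1+16/25z) = 1 + z + 112/125z²
  Hence R(z) = 1 + z + 112/125z².

Find x<0 with |R(x)|<1.
x=-1.35: |R|=1.2830
R=1: x+112/125x²=0 ⇒ x=−125/112=-1.1161; min R=1−1/(4·112/125)=0.7210>−1
Confirm numerically:
  x=-1.071: |R|=0.95675 <1
  x=-0.932: |R|=0.84629 <1
  x=-0.804: |R|=0.77519 <1
  x=-0.794: |R|=0.77087 <1
  x=-1.674: |R|=1.83684 >1
  x=-1.567: |R|=1.63312 >1
  x=-1.215: |R|=1.10770 >1
Stable set (-1.1161, 0).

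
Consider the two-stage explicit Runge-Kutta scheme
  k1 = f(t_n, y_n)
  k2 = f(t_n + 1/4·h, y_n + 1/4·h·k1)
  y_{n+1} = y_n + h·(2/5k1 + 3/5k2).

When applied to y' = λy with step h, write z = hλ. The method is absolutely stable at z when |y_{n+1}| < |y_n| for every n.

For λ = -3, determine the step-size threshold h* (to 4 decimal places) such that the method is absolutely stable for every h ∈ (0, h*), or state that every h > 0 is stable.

(-6.6667,0); λ=-3 ⇒ h* = (20/3)/3 = 2.2222.

Set f=λy, z=hλ:
  k1=λy_n ⇒ h·k1=z·y_n;  k2=λ(1+1/4z)y_n ⇒ h·k2=z(1+1/4z)y_n
  y_{n+1}/y_n = 1 + 2/5z + 3/5z(1+1/4z) = 1 + z + 3/20z²
  Hence R(z) = 1 + z + 3/20z².

Need |R(x)|<1, x<0.
x=-0.84: |R|=0.2658
R=1: x+3/20x²=0 ⇒ x=−20/3=-6.6667; min R=1−1/(4·3/20)=-0.6667>−1
Confirm numerically:
  x=-6.182: |R|=0.55057 <1
  x=-4.342: |R|=0.51406 <1
  x=-4.293: |R|=0.52852 <1
  x=-3.010: |R|=0.65098 <1
  x=-7.206: |R|=1.58297 >1
  x=-7.030: |R|=1.38314 >1
Stable set (-6.6667, 0).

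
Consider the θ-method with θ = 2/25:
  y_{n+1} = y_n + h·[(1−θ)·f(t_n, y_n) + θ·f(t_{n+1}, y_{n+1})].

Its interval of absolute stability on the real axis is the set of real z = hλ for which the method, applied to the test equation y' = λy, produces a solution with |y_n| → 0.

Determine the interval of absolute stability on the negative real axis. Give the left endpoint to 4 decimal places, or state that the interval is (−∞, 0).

(-2.3810, 0).

On y'=λy, z=hλ:
  y_{n+1} = y_n + z·[23/25·y_n + 2/25·y_{n+1}] ⇒ (1 − 2/25z)y_{n+1} = (1 + 23/25z)y_n
  so R(z) = (1 + 23/25z)/(1 − 2/25z).

Boundary: |R(x)|=1, x<0.
x=-0.49: |R|=0.5285
R=−1: 1+23/25x = −1+2/25x ⇒ -21/25x=2 ⇒ x=2/(-21/25)=-2.3810
Confirm numerically:
  x=-1.999: |R|=0.72339 <1
  x=-1.959: |R|=0.69358 <1
  x=-0.974: |R|=0.09641 <1
  x=-2.706: |R|=1.22445 >1
  x=-2.680: |R|=1.20685 >1
  x=-2.551: |R|=1.11863 >1
Interval (-2.3810, 0).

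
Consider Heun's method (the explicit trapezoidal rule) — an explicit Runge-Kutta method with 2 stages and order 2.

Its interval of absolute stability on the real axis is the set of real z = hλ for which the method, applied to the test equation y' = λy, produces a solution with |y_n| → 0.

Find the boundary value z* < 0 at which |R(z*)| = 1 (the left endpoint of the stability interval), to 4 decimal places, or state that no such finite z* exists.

left endpoint -2.0000.

With y'=λy (z=hλ):
  order 2, 2-stage ⇒ R(z)=1+z+z^2/2
  (e.g. R(-0.83)=0.51445, |R|=0.51445)

Boundary: |R(x)|=1, x<0.
x=-0.83: |R|=0.5145
|R(-2.19)|=1.2080 |R(-0.7)|=0.5450 |R(-0.57)|=0.5924
Bisect:
  x_lo=-2.8934 |R|=2.2924  x_hi=-0.1887 |R|=0.8291
  mid=-1.54103 |R|=0.64636 →hi
  mid=-2.21720 |R|=1.24079 →lo
  mid=-1.87912 |R|=0.88642 →hi
  mid=-2.04816 |R|=1.04932 →lo
  mid=-1.96364 |R|=0.96430 →hi
  mid=-2.00590 |R|=1.00592 →lo
  mid=-1.98477 |R|=0.98488 →hi
  mid=-1.99533 |R|=0.99534 →hi
  mid=-2.00062 |R|=1.00062 →lo
  mid=-1.99798 |R|=0.99798 →hi
  ...
  [-2.00012,-1.99996] ⇒ x*=-2.0000
So |R|<1 on (-2.0000, 0).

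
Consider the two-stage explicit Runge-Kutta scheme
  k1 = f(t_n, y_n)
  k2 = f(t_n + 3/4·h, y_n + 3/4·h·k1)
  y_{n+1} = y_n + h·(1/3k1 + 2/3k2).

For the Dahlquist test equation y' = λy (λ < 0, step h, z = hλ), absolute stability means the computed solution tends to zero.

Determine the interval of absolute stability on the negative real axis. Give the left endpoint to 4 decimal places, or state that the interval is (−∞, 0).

On y'=λy, z=hλ:
  k1=λy_n ⇒ h·k1=z·y_n;  k2=λ(1+3/4z)y_n ⇒ h·k2=z(1+3/4z)y_n
  y_{n+1}/y_n = 1 + 1/3z + 2/3z(1+3/4z) = 1 + z + 1/2z²
  ⇒ R(z) = 1 + z + 1/2z².

Find x<0 with |R(x)|<1.
x=-1.14: |R|=0.5098
R=1: x+1/2x²=0 ⇒ x=−2=-2.0000; min R=1−1/(4·1/2)=0.5000>−1
Confirm numerically:
  x=-1.589: |R|=0.67346 <1
  x=-1.276: |R|=0.53809 <1
  x=-1.039: |R|=0.50076 <1
  x=-2.201: |R|=1.22120 >1
  x=-2.138: |R|=1.14752 >1
Interval (-2.0000, 0).

z∈(-2.0000,0).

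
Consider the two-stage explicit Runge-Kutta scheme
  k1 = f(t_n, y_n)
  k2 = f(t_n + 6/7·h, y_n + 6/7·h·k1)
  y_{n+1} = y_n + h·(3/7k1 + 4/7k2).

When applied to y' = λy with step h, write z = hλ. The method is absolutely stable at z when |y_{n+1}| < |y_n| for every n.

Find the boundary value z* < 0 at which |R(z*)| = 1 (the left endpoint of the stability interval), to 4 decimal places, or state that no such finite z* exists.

z* = -2.0417.

Set f=λy, z=hλ:
  k1=λy_n ⇒ h·k1=z·y_n;  k2=λ(1+6/7z)y_n ⇒ h·k2=z(1+6/7z)y_n
  y_{n+1}/y_n = 1 + 3/7z + 4/7z(1+6/7z) = 1 + z + 24/49z²
  R(z) = 1 + z + 24/49z².

Boundary: |R(x)|=1, x<0.
x=-0.34: |R|=0.7166
R=1: x+24/49x²=0 ⇒ x=−49/24=-2.0417; min R=1−1/(4·24/49)=0.4896>−1
Confirm numerically:
  x=-1.941: |R|=0.90430 <1
  x=-1.800: |R|=0.78694 <1
  x=-1.550: |R|=0.62673 <1
  x=-2.436: |R|=1.47050 >1
  x=-2.398: |R|=1.41852 >1
  x=-2.296: |R|=1.28602 >1
Interval (-2.0417, 0).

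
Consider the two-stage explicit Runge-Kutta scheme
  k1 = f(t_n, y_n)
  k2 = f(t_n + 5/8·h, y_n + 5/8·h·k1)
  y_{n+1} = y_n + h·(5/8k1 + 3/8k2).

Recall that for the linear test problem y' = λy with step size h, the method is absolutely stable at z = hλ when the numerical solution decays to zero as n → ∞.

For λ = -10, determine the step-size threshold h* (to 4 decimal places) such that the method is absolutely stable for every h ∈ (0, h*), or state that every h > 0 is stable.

Test eqn y'=λy, z=hλ:
  k1=λy_n ⇒ h·k1=z·y_n;  k2=λ(1+5/8z)y_n ⇒ h·k2=z(1+5/8z)y_n
  y_{n+1}/y_n = 1 + 5/8z + 3/8z(1+5/8z) = 1 + z + 15/64z²
  so R(z) = 1 + z + 15/64z².

Solve |R(x)|<1 on ℝ⁻.
x=-1.14: |R|=0.1646
R=1: x+15/64x²=0 ⇒ x=−64/15=-4.2667; min R=1−1/(4·15/64)=-0.0667>−1
Confirm numerically:
  x=-3.854: |R|=0.62725 <1
  x=-2.643: |R|=0.00579 <1
  x=-2.488: |R|=0.03719 <1
  x=-4.702: |R|=1.47975 >1
  x=-4.620: |R|=1.38259 >1
  x=-4.300: |R|=1.03359 >1
Interval (-4.2667, 0).

(-4.2667,0); λ=-10 ⇒ h* = (64/15)/10 = 0.4267.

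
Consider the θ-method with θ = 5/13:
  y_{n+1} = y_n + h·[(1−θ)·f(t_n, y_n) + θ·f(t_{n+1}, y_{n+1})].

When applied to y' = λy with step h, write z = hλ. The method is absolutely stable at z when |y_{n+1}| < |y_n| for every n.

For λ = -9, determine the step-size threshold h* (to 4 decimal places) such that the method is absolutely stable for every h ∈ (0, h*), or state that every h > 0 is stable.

(-8.6667,0); λ=-9 ⇒ h* = (26/3)/9 = 0.9630.

With y'=λy (z=hλ):
  y_{n+1} = y_n + z·[8/13·y_n + 5/13·y_{n+1}] ⇒ (1 − 5/13z)y_{n+1} = (1 + 8/13z)y_n
  Hence R(z) = (1 + 8/13z)/(1 − 5/13z).

Boundary: |R(x)|=1, x<0.
x=-1.53: |R|=0.0368
R=−1: 1+8/13x = −1+5/13x ⇒ -3/13x=2 ⇒ x=2/(-3/13)=-8.6667
Confirm numerically:
  x=-7.991: |R|=0.96172 <1
  x=-6.491: |R|=0.85641 <1
  x=-6.214: |R|=0.83304 <1
  x=-9.204: |R|=1.02731 >1
  x=-9.016: |R|=1.01804 >1
  x=-9.003: |R|=1.01739 >1
So |R|<1 on (-8.6667, 0).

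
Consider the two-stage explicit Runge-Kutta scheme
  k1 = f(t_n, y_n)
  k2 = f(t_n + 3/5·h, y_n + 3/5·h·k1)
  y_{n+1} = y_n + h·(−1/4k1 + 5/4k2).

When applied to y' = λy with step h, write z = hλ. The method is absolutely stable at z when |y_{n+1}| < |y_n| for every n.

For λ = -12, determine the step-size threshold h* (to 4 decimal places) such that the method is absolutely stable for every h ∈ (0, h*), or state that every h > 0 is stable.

Set f=λy, z=hλ:
  k1=λy_n ⇒ h·k1=z·y_n;  k2=λ(1+3/5z)y_n ⇒ h·k2=z(1+3/5z)y_n
  y_{n+1}/y_n = 1 − 1/4z + 5/4z(1+3/5z) = 1 + z + 3/4z²
  ⇒ R(z) = 1 + z + 3/4z².

Need |R(x)|<1, x<0.
x=-0.58: |R|=0.6723
R=1: x+3/4x²=0 ⇒ x=−4/3=-1.3333; min R=1−1/(4·3/4)=0.6667>−1
Confirm numerically:
  x=-1.308: |R|=0.97515 <1
  x=-1.293: |R|=0.96089 <1
  x=-1.065: |R|=0.78567 <1
  x=-0.786: |R|=0.67735 <1
  x=-1.591: |R|=1.30746 >1
  x=-1.453: |R|=1.13041 >1
So |R|<1 on (-1.3333, 0).

(-1.3333,0); λ=-12 ⇒ h* = (4/3)/12 = 0.1111.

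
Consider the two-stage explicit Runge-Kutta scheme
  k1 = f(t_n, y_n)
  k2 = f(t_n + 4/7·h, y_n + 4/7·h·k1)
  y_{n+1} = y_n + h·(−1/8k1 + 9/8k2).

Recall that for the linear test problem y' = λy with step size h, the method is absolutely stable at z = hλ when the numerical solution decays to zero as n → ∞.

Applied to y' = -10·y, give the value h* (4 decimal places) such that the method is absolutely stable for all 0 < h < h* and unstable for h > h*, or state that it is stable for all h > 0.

(-1.5556,0); λ=-10 ⇒ h* = (14/9)/10 = 0.1556.

Test eqn y'=λy, z=hλ:
  k1=λy_n ⇒ h·k1=z·y_n;  k2=λ(1+4/7z)y_n ⇒ h·k2=z(1+4/7z)y_n
  y_{n+1}/y_n = 1 − 1/8z + 9/8z(1+4/7z) = 1 + z + 9/14z²
  Hence R(z) = 1 + z + 9/14z².

Need |R(x)|<1, x<0.
x=-0.65: |R|=0.6216
R=1: x+9/14x²=0 ⇒ x=−14/9=-1.5556; min R=1−1/(4·9/14)=0.6111>−1
Confirm numerically:
  x=-1.460: |R|=0.91031 <1
  x=-1.223: |R|=0.73854 <1
  x=-1.017: |R|=0.64790 <1
  x=-1.984: |R|=1.54645 >1
  x=-1.596: |R|=1.04150 >1
  x=-1.594: |R|=1.03939 >1
So |R|<1 on (-1.5556, 0).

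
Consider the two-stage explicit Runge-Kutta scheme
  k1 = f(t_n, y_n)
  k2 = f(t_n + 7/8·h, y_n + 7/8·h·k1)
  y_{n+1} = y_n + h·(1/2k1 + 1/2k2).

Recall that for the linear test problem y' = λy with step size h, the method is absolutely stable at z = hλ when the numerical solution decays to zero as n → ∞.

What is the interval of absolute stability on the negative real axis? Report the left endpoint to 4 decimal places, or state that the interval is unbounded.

Test eqn y'=λy, z=hλ:
  k1=λy_n ⇒ h·k1=z·y_n;  k2=λ(1+7/8z)y_n ⇒ h·k2=z(1+7/8z)y_n
  y_{n+1}/y_n = 1 + 1/2z + 1/2z(1+7/8z) = 1 + z + 7/16z²
  ⇒ R(z) = 1 + z + 7/16z².

Find x<0 with |R(x)|<1.
x=-0.65: |R|=0.5348
R=1: x+7/16x²=0 ⇒ x=−16/7=-2.2857; min R=1−1/(4·7/16)=0.4286>−1
Confirm numerically:
  x=-2.158: |R|=0.87942 <1
  x=-2.038: |R|=0.77913 <1
  x=-1.765: |R|=0.59791 <1
  x=-0.966: |R|=0.44226 <1
  x=-2.845: |R|=1.69614 >1
  x=-2.838: |R|=1.68573 >1
Stable set (-2.2857, 0).

z∈(-2.2857,0).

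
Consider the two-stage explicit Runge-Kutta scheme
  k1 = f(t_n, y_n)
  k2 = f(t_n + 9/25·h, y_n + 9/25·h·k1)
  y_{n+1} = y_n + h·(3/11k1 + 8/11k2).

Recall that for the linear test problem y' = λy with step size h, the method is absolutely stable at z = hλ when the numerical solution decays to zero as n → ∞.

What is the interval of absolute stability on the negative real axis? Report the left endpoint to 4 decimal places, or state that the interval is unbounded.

z∈(-3.8194,0).

On y'=λy, z=hλ:
  k1=λy_n ⇒ h·k1=z·y_n;  k2=λ(1+9/25z)y_n ⇒ h·k2=z(1+9/25z)y_n
  y_{n+1}/y_n = 1 + 3/11z + 8/11z(1+9/25z) = 1 + z + 72/275z²
  R(z) = 1 + z + 72/275z².

Find x<0 with |R(x)|<1.
x=-1.77: |R|=0.0503
R=1: x+72/275x²=0 ⇒ x=−275/72=-3.8194; min R=1−1/(4·72/275)=0.0451>−1
Confirm numerically:
  x=-3.170: |R|=0.46098 <1
  x=-2.674: |R|=0.19807 <1
  x=-2.075: |R|=0.05229 <1
  x=-1.904: |R|=0.04515 <1
  x=-4.408: |R|=1.67925 >1
  x=-4.088: |R|=1.28744 >1
  x=-3.899: |R|=1.08121 >1
Stable set (-3.8194, 0).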